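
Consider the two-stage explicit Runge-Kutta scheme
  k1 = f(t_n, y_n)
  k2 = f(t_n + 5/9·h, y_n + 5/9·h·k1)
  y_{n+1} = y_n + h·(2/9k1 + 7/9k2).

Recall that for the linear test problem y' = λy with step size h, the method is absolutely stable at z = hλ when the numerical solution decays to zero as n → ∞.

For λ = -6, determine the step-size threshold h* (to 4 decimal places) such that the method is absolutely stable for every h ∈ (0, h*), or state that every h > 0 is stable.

(-2.3143,0); λ=-6 ⇒ h* = (81/35)/6 = 0.3857.

On y'=λy, z=hλ:
  k1=λy_n ⇒ h·k1=z·y_n;  k2=λ(1+5/9z)y_n ⇒ h·k2=z(1+5/9z)y_n
  y_{n+1}/y_n = 1 + 2/9z + 7/9z(1+5/9z) = 1 + z + 35/81z²
  R(z) = 1 + z + 35/81z².

Boundary: |R(x)|=1, x<0.
x=-0.95: |R|=0.4400
R=1: x+35/81x²=0 ⇒ x=−81/35=-2.3143; min R=1−1/(4·35/81)=0.4214>−1
Confirm numerically:
  x=-2.045: |R|=0.76205 <1
  x=-1.438: |R|=0.45551 <1
  x=-1.299: |R|=0.43012 <1
  x=-2.768: |R|=1.54266 >1
  x=-2.742: |R|=1.50676 >1
Stable set (-2.3143, 0).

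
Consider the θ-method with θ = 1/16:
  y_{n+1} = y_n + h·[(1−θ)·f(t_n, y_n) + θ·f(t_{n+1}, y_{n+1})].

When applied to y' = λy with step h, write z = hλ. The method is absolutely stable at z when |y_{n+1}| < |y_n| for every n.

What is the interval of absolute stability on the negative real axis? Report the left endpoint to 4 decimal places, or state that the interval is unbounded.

On y'=λy, z=hλ:
  y_{n+1} = y_n + z·[15/16·y_n + 1/16·y_{n+1}] ⇒ (1 − 1/16z)y_{n+1} = (1 + 15/16z)y_n
  so R(z) = (1 + 15/16z)/(1 − 1/16z).

Solve |R(x)|<1 on ℝ⁻.
x=-0.47: |R|=0.5434
R=−1: 1+15/16x = −1+1/16x ⇒ -7/8x=2 ⇒ x=2/(-7/8)=-2.2857
Confirm numerically:
  x=-1.812: |R|=0.62767 <1
  x=-1.560: |R|=0.42141 <1
  x=-1.104: |R|=0.03274 <1
  x=-2.684: |R|=1.29844 >1
  x=-2.494: |R|=1.15767 >1
  x=-2.403: |R|=1.08922 >1
Interval (-2.2857, 0).

z∈(-2.2857,0).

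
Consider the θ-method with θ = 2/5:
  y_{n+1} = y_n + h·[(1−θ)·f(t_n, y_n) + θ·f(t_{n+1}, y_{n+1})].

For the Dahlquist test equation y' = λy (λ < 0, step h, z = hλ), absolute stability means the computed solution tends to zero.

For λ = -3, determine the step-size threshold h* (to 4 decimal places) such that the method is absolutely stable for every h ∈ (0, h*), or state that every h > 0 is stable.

With y'=λy (z=hλ):
  y_{n+1} = y_n + z·[3/5·y_n + 2/5·y_{n+1}] ⇒ (1 − 2/5z)y_{n+1} = (1 + 3/5z)y_n
  R(z) = (1 + 3/5z)/(1 − 2/5z).

Solve |R(x)|<1 on ℝ⁻.
x=-0.51: |R|=0.5764
R=−1: 1+3/5x = −1+2/5x ⇒ -1/5x=2 ⇒ x=2/(-1/5)=-10.0000
Confirm numerically:
  x=-5.462: |R|=0.71502 <1
  x=-4.634: |R|=0.62391 <1
  x=-4.398: |R|=0.59394 <1
  x=-10.168: |R|=1.00663 >1
  x=-10.145: |R|=1.00573 >1
So |R|<1 on (-10.0000, 0).

(-10.0000,0); λ=-3 ⇒ h* = (10)/3 = 3.3333.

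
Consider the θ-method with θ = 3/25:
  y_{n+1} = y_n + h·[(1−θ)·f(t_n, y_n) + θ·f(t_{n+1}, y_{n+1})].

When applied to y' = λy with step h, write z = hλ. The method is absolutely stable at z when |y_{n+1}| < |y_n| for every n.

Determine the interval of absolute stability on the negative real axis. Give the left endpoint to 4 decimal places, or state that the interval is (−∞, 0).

Test eqn y'=λy, z=hλ:
  y_{n+1} = y_n + z·[22/25·y_n + 3/25·y_{n+1}] ⇒ (1 − 3/25z)y_{n+1} = (1 + 22/25z)y_n
  R(z) = (1 + 22/25z)/(1 − 3/25z).

Boundary: |R(x)|=1, x<0.
x=-0.77: |R|=0.2951
R=−1: 1+22/25x = −1+3/25x ⇒ -19/25x=2 ⇒ x=2/(-19/25)=-2.6316
Confirm numerically:
  x=-2.600: |R|=0.98171 <1
  x=-1.574: |R|=0.32394 <1
  x=-1.544: |R|=0.30265 <1
  x=-1.284: |R|=0.11257 <1
  x=-3.114: |R|=1.26690 >1
  x=-3.060: |R|=1.23815 >1
  x=-2.934: |R|=1.16999 >1
Interval (-2.6316, 0).

z∈(-2.6316,0).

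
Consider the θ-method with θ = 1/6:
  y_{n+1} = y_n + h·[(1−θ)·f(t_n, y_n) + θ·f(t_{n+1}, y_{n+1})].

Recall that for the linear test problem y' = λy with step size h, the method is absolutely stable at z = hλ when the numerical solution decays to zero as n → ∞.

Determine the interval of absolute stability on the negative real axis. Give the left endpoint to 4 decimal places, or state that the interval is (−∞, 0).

(-3.0000, 0).

On y'=λy, z=hλ:
  y_{n+1} = y_n + z·[5/6·y_n + 1/6·y_{n+1}] ⇒ (1 − 1/6z)y_{n+1} = (1 + 5/6z)y_n
  R(z) = (1 + 5/6z)/(1 − 1/6z).

Need |R(x)|<1, x<0.
x=-1.68: |R|=0.3125
R=−1: 1+5/6x = −1+1/6x ⇒ -2/3x=2 ⇒ x=2/(-2/3)=-3.0000
Confirm numerically:
  x=-2.821: |R|=0.91883 <1
  x=-2.647: |R|=0.83671 <1
  x=-2.114: |R|=0.56322 <1
  x=-2.009: |R|=0.50506 <1
  x=-3.354: |R|=1.15138 >1
  x=-3.080: |R|=1.03524 >1
Interval (-3.0000, 0).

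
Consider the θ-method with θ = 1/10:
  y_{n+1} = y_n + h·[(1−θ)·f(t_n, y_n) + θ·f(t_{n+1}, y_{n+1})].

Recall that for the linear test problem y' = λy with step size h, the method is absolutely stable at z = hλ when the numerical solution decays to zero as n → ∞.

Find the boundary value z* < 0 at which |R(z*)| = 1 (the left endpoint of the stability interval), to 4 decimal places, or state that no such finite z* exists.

Test eqn y'=λy, z=hλ:
  y_{n+1} = y_n + z·[9/10·y_n + 1/10·y_{n+1}] ⇒ (1 − 1/10z)y_{n+1} = (1 + 9/10z)y_n
  R(z) = (1 + 9/10z)/(1 − 1/10z).

Solve |R(x)|<1 on ℝ⁻.
x=-0.69: |R|=0.3545
R=−1: 1+9/10x = −1+1/10x ⇒ -4/5x=2 ⇒ x=2/(-4/5)=-2.5000
Confirm numerically:
  x=-2.323: |R|=0.88509 <1
  x=-1.827: |R|=0.54477 <1
  x=-1.436: |R|=0.25568 <1
  x=-3.012: |R|=1.31479 >1
  x=-2.679: |R|=1.11294 >1
So |R|<1 on (-2.5000, 0).

z* = -2.5000.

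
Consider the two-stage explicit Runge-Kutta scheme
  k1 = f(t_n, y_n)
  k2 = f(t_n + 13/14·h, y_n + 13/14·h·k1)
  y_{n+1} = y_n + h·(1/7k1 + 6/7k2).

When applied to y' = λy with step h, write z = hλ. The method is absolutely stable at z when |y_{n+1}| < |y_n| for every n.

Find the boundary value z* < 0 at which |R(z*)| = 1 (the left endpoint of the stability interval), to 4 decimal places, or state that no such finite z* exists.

z* = -1.2564.

Test eqn y'=λy, z=hλ:
  k1=λy_n ⇒ h·k1=z·y_n;  k2=λ(1+13/14z)y_n ⇒ h·k2=z(1+13/14z)y_n
  y_{n+1}/y_n = 1 + 1/7z + 6/7z(1+13/14z) = 1 + z + 39/49z²
  so R(z) = 1 + z + 39/49z².

Find x<0 with |R(x)|<1.
x=-0.81: |R|=0.7122
R=1: x+39/49x²=0 ⇒ x=−49/39=-1.2564; min R=1−1/(4·39/49)=0.6859>−1
Confirm numerically:
  x=-1.165: |R|=0.91524 <1
  x=-0.816: |R|=0.71397 <1
  x=-0.599: |R|=0.68658 <1
  x=-0.509: |R|=0.69721 <1
  x=-1.521: |R|=1.32031 >1
  x=-1.472: |R|=1.25258 >1
  x=-1.281: |R|=1.02507 >1
Interval (-1.2564, 0).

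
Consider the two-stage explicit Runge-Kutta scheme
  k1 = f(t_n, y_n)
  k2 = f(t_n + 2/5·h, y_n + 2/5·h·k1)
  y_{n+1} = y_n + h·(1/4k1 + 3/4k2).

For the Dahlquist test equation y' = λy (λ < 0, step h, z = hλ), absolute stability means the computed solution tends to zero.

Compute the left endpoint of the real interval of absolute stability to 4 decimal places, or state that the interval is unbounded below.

left endpoint -3.3333.

Test eqn y'=λy, z=hλ:
  k1=λy_n ⇒ h·k1=z·y_n;  k2=λ(1+2/5z)y_n ⇒ h·k2=z(1+2/5z)y_n
  y_{n+1}/y_n = 1 + 1/4z + 3/4z(1+2/5z) = 1 + z + 3/10z²
  ⇒ R(z) = 1 + z + 3/10z².

Need |R(x)|<1, x<0.
x=-1.35: |R|=0.1967
R=1: x+3/10x²=0 ⇒ x=−10/3=-3.3333; min R=1−1/(4·3/10)=0.1667>−1
Confirm numerically:
  x=-2.642: |R|=0.45205 <1
  x=-2.168: |R|=0.24207 <1
  x=-1.823: |R|=0.17400 <1
  x=-1.601: |R|=0.16796 <1
  x=-3.634: |R|=1.32779 >1
  x=-3.542: |R|=1.22173 >1
  x=-3.398: |R|=1.06592 >1
So |R|<1 on (-3.3333, 0).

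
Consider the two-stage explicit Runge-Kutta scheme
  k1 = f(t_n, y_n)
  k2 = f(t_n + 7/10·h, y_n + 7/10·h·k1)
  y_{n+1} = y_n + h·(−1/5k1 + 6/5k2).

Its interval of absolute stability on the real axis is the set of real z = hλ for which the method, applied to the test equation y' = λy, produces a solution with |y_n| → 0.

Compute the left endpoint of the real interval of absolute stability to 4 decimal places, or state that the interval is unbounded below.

left endpoint -1.1905.

With y'=λy (z=hλ):
  k1=λy_n ⇒ h·k1=z·y_n;  k2=λ(1+7/10z)y_n ⇒ h·k2=z(1+7/10z)y_n
  y_{n+1}/y_n = 1 − 1/5z + 6/5z(1+7/10z) = 1 + z + 21/25z²
  ⇒ R(z) = 1 + z + 21/25z².

Boundary: |R(x)|=1, x<0.
x=-0.43: |R|=0.7253
R=1: x+21/25x²=0 ⇒ x=−25/21=-1.1905; min R=1−1/(4·21/25)=0.7024>−1
Confirm numerically:
  x=-1.066: |R|=0.88854 <1
  x=-0.883: |R|=0.77194 <1
  x=-0.788: |R|=0.73359 <1
  x=-0.743: |R|=0.72072 <1
  x=-1.418: |R|=1.27101 >1
  x=-1.218: |R|=1.02816 >1
So |R|<1 on (-1.1905, 0).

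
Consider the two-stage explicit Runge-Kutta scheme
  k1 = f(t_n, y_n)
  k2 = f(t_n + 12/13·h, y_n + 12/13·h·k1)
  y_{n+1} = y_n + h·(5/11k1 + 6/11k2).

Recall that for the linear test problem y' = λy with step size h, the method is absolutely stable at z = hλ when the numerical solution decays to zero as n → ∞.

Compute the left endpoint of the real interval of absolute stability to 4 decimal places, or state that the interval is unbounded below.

left endpoint -1.9861.

Set f=λy, z=hλ:
  k1=λy_n ⇒ h·k1=z·y_n;  k2=λ(1+12/13z)y_n ⇒ h·k2=z(1+12/13z)y_n
  y_{n+1}/y_n = 1 + 5/11z + 6/11z(1+12/13z) = 1 + z + 72/143z²
  so R(z) = 1 + z + 72/143z².

Boundary: |R(x)|=1, x<0.
x=-0.57: |R|=0.5936
R=1: x+72/143x²=0 ⇒ x=−143/72=-1.9861; min R=1−1/(4·72/143)=0.5035>−1
Confirm numerically:
  x=-1.508: |R|=0.63698 <1
  x=-1.124: |R|=0.51211 <1
  x=-1.080: |R|=0.50728 <1
  x=-2.552: |R|=1.72712 >1
  x=-2.159: |R|=1.18794 >1
  x=-2.144: |R|=1.17044 >1
Stable set (-1.9861, 0).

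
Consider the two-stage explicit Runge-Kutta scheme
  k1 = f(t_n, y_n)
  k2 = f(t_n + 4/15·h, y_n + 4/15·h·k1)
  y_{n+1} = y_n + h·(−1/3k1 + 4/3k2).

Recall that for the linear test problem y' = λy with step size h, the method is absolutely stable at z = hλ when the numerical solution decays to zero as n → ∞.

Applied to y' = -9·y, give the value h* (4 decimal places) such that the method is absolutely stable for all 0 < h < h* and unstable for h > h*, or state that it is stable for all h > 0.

(-2.8125,0); λ=-9 ⇒ h* = (45/16)/9 = 0.3125.

Set f=λy, z=hλ:
  k1=λy_n ⇒ h·k1=z·y_n;  k2=λ(1+4/15z)y_n ⇒ h·k2=z(1+4/15z)y_n
  y_{n+1}/y_n = 1 − 1/3z + 4/3z(1+4/15z) = 1 + z + 16/45z²
  ⇒ R(z) = 1 + z + 16/45z².

Solve |R(x)|<1 on ℝ⁻.
x=-0.66: |R|=0.4949
R=1: x+16/45x²=0 ⇒ x=−45/16=-2.8125; min R=1−1/(4·16/45)=0.2969>−1
Confirm numerically:
  x=-2.259: |R|=0.55543 <1
  x=-2.094: |R|=0.46505 <1
  x=-1.891: |R|=0.38042 <1
  x=-1.126: |R|=0.32480 <1
  x=-2.982: |R|=1.17972 >1
  x=-2.842: |R|=1.02981 >1
  x=-2.836: |R|=1.02370 >1
Interval (-2.8125, 0).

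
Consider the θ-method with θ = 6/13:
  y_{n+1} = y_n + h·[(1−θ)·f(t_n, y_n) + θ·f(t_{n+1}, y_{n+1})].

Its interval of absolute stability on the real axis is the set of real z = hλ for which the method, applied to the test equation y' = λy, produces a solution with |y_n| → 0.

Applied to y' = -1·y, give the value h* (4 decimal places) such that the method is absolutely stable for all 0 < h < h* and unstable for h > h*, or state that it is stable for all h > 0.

(-26.0000,0); λ=-1 ⇒ h* = (26)/1 = 26.0000.

With y'=λy (z=hλ):
  y_{n+1} = y_n + z·[7/13·y_n + 6/13·y_{n+1}] ⇒ (1 − 6/13z)y_{n+1} = (1 + 7/13z)y_n
  ⇒ R(z) = (1 + 7/13z)/(1 − 6/13z).

Find x<0 with |R(x)|<1.
x=-0.87: |R|=0.3793
R=−1: 1+7/13x = −1+6/13x ⇒ -1/13x=2 ⇒ x=2/(-1/13)=-26.0000
Confirm numerically:
  x=-17.994: |R|=0.93382 <1
  x=-14.377: |R|=0.88291 <1
  x=-13.947: |R|=0.87533 <1
  x=-13.226: |R|=0.86169 <1
  x=-26.392: |R|=1.00229 >1
  x=-26.300: |R|=1.00176 >1
  x=-26.261: |R|=1.00153 >1
Interval (-26.0000, 0).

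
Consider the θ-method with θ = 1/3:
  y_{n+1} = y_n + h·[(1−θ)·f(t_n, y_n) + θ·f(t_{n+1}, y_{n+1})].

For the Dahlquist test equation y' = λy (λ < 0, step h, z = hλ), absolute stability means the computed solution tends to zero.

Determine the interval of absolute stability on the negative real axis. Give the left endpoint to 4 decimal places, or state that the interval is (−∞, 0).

With y'=λy (z=hλ):
  y_{n+1} = y_n + z·[2/3·y_n + 1/3·y_{n+1}] ⇒ (1 − 1/3z)y_{n+1} = (1 + 2/3z)y_n
  so R(z) = (1 + 2/3z)/(1 − 1/3z).

Solve |R(x)|<1 on ℝ⁻.
x=-0.57: |R|=0.5210
R=−1: 1+2/3x = −1+1/3x ⇒ -1/3x=2 ⇒ x=2/(-1/3)=-6.0000
Confirm numerically:
  x=-5.919: |R|=0.99092 <1
  x=-5.273: |R|=0.91212 <1
  x=-4.833: |R|=0.85101 <1
  x=-4.257: |R|=0.75982 <1
  x=-6.548: |R|=1.05739 >1
  x=-6.166: |R|=1.01811 >1
So |R|<1 on (-6.0000, 0).

(-6.0000, 0).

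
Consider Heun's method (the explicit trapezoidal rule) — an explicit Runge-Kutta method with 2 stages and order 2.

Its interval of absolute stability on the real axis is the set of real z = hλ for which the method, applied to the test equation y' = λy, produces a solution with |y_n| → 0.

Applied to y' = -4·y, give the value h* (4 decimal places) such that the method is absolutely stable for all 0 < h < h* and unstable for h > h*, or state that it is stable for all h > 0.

(-2.0000,0); λ=-4 ⇒ h* = 0.5000.

On y'=λy, z=hλ:
  order 2, 2-stage ⇒ R(z)=1+z+z^2/2
  (e.g. R(-1.74)=0.77380, |R|=0.77380)

Solve |R(x)|<1 on ℝ⁻.
x=-1.74: |R|=0.7738
|R(-1.58)|=0.6682 |R(-1.55)|=0.6513 |R(-0.64)|=0.5648
Bisect:
  x_lo=-2.4083 |R|=1.4917  x_hi=-0.2232 |R|=0.8017
  mid=-1.31576 |R|=0.54985 →hi
  mid=-1.86204 |R|=0.87156 →hi
  mid=-2.13518 |R|=1.14432 →lo
  mid=-1.99861 |R|=0.99861 →hi
  mid=-2.06690 |R|=1.06914 →lo
  mid=-2.03276 |R|=1.03329 →lo
  mid=-2.01568 |R|=1.01581 →lo
  ...
  [-2.00008,-1.99995] ⇒ x*=-2.0000
Interval (-2.0000, 0).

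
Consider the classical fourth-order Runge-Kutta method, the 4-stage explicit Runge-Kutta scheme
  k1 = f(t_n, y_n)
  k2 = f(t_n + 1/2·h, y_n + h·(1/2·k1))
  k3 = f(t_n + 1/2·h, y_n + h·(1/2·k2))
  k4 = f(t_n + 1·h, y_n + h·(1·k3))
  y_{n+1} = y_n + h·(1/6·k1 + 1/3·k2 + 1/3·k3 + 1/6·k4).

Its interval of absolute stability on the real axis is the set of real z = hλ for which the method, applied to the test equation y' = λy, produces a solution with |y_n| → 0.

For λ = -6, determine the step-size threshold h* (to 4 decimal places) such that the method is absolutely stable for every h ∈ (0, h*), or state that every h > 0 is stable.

Test eqn y'=λy, z=hλ:
  order 4, 4-stage ⇒ R(z)=1+z+z^2/2+z^3/6+z^4/24
  (e.g. R(-0.59)=0.55487, |R|=0.55487)

Boundary: |R(x)|=1, x<0.
x=-0.59: |R|=0.5549
|R(-1.62)|=0.2706 |R(-1.34)|=0.2911 |R(-0.53)|=0.5889
Bisect:
  x_lo=-3.1154 |R|=1.6230  x_hi=-0.0803 |R|=0.9228
  mid=-1.59788 |R|=0.27040 →hi
  mid=-2.35665 |R|=0.52405 →hi
  mid=-2.73604 |R|=0.92824 →hi
  mid=-2.92573 |R|=1.23322 →lo
  mid=-2.83089 |R|=1.07094 →lo
  mid=-2.78346 |R|=0.99724 →hi
  mid=-2.80717 |R|=1.03349 →lo
  mid=-2.79532 |R|=1.01522 →lo
  mid=-2.78939 |R|=1.00619 →lo
  mid=-2.78643 |R|=1.00171 →lo
  ...
  [-2.78532,-2.78513] ⇒ x*=-2.7853
Stable set (-2.7853, 0).

(-2.7853,0); λ=-6 ⇒ h* = 0.4642.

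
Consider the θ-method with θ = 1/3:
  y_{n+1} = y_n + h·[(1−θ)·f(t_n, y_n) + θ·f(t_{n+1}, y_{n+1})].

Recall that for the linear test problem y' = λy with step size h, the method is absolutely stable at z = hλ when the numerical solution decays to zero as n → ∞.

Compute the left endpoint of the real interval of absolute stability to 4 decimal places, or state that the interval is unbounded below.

Test eqn y'=λy, z=hλ:
  y_{n+1} = y_n + z·[2/3·y_n + 1/3·y_{n+1}] ⇒ (1 − 1/3z)y_{n+1} = (1 + 2/3z)y_n
  ⇒ R(z) = (1 + 2/3z)/(1 − 1/3z).

Boundary: |R(x)|=1, x<0.
x=-0.66: |R|=0.4590
R=−1: 1+2/3x = −1+1/3x ⇒ -1/3x=2 ⇒ x=2/(-1/3)=-6.0000
Confirm numerically:
  x=-5.746: |R|=0.97096 <1
  x=-3.531: |R|=0.62196 <1
  x=-2.938: |R|=0.48434 <1
  x=-2.570: |R|=0.38420 <1
  x=-6.541: |R|=1.05670 >1
  x=-6.096: |R|=1.01055 >1
Stable set (-6.0000, 0).

z* = -6.0000.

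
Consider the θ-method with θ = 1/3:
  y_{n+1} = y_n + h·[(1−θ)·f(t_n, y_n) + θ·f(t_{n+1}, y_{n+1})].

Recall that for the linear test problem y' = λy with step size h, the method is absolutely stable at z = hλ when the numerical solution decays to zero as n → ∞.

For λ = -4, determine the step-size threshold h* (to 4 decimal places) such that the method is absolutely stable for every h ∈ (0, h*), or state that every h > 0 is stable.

(-6.0000,0); λ=-4 ⇒ h* = (6)/4 = 1.5000.

On y'=λy, z=hλ:
  y_{n+1} = y_n + z·[2/3·y_n + 1/3·y_{n+1}] ⇒ (1 − 1/3z)y_{n+1} = (1 + 2/3z)y_n
  R(z) = (1 + 2/3z)/(1 − 1/3z).

Find x<0 with |R(x)|<1.
x=-1.79: |R|=0.1211
R=−1: 1+2/3x = −1+1/3x ⇒ -1/3x=2 ⇒ x=2/(-1/3)=-6.0000
Confirm numerically:
  x=-5.972: |R|=0.99688 <1
  x=-4.642: |R|=0.82230 <1
  x=-3.598: |R|=0.63595 <1
  x=-6.310: |R|=1.03330 >1
  x=-6.241: |R|=1.02608 >1
  x=-6.081: |R|=1.00892 >1
So |R|<1 on (-6.0000, 0).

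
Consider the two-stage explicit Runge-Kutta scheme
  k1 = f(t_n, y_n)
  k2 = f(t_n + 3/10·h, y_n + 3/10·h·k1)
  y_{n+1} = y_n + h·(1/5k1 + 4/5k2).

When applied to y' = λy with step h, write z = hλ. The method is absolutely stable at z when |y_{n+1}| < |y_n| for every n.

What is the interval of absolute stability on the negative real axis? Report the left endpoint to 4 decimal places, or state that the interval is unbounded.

(-4.1667, 0).

Set f=λy, z=hλ:
  k1=λy_n ⇒ h·k1=z·y_n;  k2=λ(1+3/10z)y_n ⇒ h·k2=z(1+3/10z)y_n
  y_{n+1}/y_n = 1 + 1/5z + 4/5z(1+3/10z) = 1 + z + 6/25z²
  ⇒ R(z) = 1 + z + 6/25z².

Boundary: |R(x)|=1, x<0.
x=-0.87: |R|=0.3117
R=1: x+6/25x²=0 ⇒ x=−25/6=-4.1667; min R=1−1/(4·6/25)=-0.0417>−1
Confirm numerically:
  x=-2.892: |R|=0.11528 <1
  x=-2.624: |R|=0.02849 <1
  x=-2.519: |R|=0.00389 <1
  x=-4.575: |R|=1.44835 >1
  x=-4.542: |R|=1.40914 >1
Stable set (-4.1667, 0).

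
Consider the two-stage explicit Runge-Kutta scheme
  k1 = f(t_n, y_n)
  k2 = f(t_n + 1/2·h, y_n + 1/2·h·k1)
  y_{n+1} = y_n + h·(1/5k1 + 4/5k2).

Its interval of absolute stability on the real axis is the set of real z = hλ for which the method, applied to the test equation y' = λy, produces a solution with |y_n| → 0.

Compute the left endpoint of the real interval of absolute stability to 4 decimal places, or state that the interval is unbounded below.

Test eqn y'=λy, z=hλ:
  k1=λy_n ⇒ h·k1=z·y_n;  k2=λ(1+1/2z)y_n ⇒ h·k2=z(1+1/2z)y_n
  y_{n+1}/y_n = 1 + 1/5z + 4/5z(1+1/2z) = 1 + z + 2/5z²
  ⇒ R(z) = 1 + z + 2/5z².

Need |R(x)|<1, x<0.
x=-0.54: |R|=0.5766
R=1: x+2/5x²=0 ⇒ x=−5/2=-2.5000; min R=1−1/(4·2/5)=0.3750>−1
Confirm numerically:
  x=-2.122: |R|=0.67915 <1
  x=-1.279: |R|=0.37534 <1
  x=-1.222: |R|=0.37531 <1
  x=-2.855: |R|=1.40541 >1
  x=-2.848: |R|=1.39644 >1
  x=-2.792: |R|=1.32611 >1
Stable set (-2.5000, 0).

z* = -2.5000.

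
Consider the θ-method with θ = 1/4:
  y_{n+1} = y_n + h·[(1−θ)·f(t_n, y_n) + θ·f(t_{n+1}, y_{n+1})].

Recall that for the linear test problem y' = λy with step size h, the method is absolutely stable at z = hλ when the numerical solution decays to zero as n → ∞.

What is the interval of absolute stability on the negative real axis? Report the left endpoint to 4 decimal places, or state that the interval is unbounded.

On y'=λy, z=hλ:
  y_{n+1} = y_n + z·[3/4·y_n + 1/4·y_{n+1}] ⇒ (1 − 1/4z)y_{n+1} = (1 + 3/4z)y_n
  Hence R(z) = (1 + 3/4z)/(1 − 1/4z).

Boundary: |R(x)|=1, x<0.
x=-1.45: |R|=0.0642
R=−1: 1+3/4x = −1+1/4x ⇒ -1/2x=2 ⇒ x=2/(-1/2)=-4.0000
Confirm numerically:
  x=-3.789: |R|=0.94582 <1
  x=-3.157: |R|=0.76443 <1
  x=-2.050: |R|=0.35537 <1
  x=-4.455: |R|=1.10763 >1
  x=-4.208: |R|=1.05068 >1
  x=-4.090: |R|=1.02225 >1
So |R|<1 on (-4.0000, 0).

z∈(-4.0000,0).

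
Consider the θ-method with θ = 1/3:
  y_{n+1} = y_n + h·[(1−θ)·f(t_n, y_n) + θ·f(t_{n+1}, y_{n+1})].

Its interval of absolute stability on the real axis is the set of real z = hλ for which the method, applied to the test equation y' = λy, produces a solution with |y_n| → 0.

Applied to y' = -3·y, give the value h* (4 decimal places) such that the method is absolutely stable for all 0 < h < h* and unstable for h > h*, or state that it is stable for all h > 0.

Test eqn y'=λy, z=hλ:
  y_{n+1} = y_n + z·[2/3·y_n + 1/3·y_{n+1}] ⇒ (1 − 1/3z)y_{n+1} = (1 + 2/3z)y_n
  ⇒ R(z) = (1 + 2/3z)/(1 − 1/3z).

Boundary: |R(x)|=1, x<0.
x=-0.92: |R|=0.2959
R=−1: 1+2/3x = −1+1/3x ⇒ -1/3x=2 ⇒ x=2/(-1/3)=-6.0000
Confirm numerically:
  x=-5.473: |R|=0.93780 <1
  x=-5.177: |R|=0.89935 <1
  x=-4.456: |R|=0.79292 <1
  x=-3.851: |R|=0.68632 <1
  x=-6.404: |R|=1.04296 >1
  x=-6.251: |R|=1.02713 >1
Interval (-6.0000, 0).

(-6.0000,0); λ=-3 ⇒ h* = (6)/3 = 2.0000.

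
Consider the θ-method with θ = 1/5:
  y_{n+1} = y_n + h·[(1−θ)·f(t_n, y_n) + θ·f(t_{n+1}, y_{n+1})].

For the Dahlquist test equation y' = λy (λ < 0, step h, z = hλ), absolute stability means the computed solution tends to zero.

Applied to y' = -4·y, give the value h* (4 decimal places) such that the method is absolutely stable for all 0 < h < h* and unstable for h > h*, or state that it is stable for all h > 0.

(-3.3333,0); λ=-4 ⇒ h* = (10/3)/4 = 0.8333.

On y'=λy, z=hλ:
  y_{n+1} = y_n + z·[4/5·y_n + 1/5·y_{n+1}] ⇒ (1 − 1/5z)y_{n+1} = (1 + 4/5z)y_n
  ⇒ R(z) = (1 + 4/5z)/(1 − 1/5z).

Solve |R(x)|<1 on ℝ⁻.
x=-1.22: |R|=0.0193
R=−1: 1+4/5x = −1+1/5x ⇒ -3/5x=2 ⇒ x=2/(-3/5)=-3.3333
Confirm numerically:
  x=-3.162: |R|=0.93703 <1
  x=-3.008: |R|=0.87812 <1
  x=-1.971: |R|=0.41371 <1
  x=-1.916: |R|=0.38519 <1
  x=-3.728: |R|=1.13566 >1
  x=-3.707: |R|=1.12875 >1
Stable set (-3.3333, 0).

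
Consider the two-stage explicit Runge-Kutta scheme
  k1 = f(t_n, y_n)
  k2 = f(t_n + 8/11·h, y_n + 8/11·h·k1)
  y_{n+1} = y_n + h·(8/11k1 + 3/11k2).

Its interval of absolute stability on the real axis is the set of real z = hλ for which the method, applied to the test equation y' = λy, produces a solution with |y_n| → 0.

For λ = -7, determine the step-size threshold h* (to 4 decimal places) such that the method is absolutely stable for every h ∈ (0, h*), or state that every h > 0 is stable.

Set f=λy, z=hλ:
  k1=λy_n ⇒ h·k1=z·y_n;  k2=λ(1+8/11z)y_n ⇒ h·k2=z(1+8/11z)y_n
  y_{n+1}/y_n = 1 + 8/11z + 3/11z(1+8/11z) = 1 + z + 24/121z²
  so R(z) = 1 + z + 24/121z².

Find x<0 with |R(x)|<1.
x=-0.96: |R|=0.2228
R=1: x+24/121x²=0 ⇒ x=−121/24=-5.0417; min R=1−1/(4·24/121)=-0.2604>−1
Confirm numerically:
  x=-3.686: |R|=0.00886 <1
  x=-3.066: |R|=0.20147 <1
  x=-2.074: |R|=0.22081 <1
  x=-5.426: |R|=1.41363 >1
  x=-5.345: |R|=1.32158 >1
Stable set (-5.0417, 0).

(-5.0417,0); λ=-7 ⇒ h* = (121/24)/7 = 0.7202.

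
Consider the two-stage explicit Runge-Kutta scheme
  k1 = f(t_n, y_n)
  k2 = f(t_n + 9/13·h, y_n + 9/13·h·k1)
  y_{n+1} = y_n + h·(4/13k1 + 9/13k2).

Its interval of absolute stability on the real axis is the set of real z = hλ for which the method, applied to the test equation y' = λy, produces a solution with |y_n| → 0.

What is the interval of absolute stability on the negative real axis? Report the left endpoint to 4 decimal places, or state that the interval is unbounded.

Test eqn y'=λy, z=hλ:
  k1=λy_n ⇒ h·k1=z·y_n;  k2=λ(1+9/13z)y_n ⇒ h·k2=z(1+9/13z)y_n
  y_{n+1}/y_n = 1 + 4/13z + 9/13z(1+9/13z) = 1 + z + 81/169z²
  R(z) = 1 + z + 81/169z².

Need |R(x)|<1, x<0.
x=-1.01: |R|=0.4789
R=1: x+81/169x²=0 ⇒ x=−169/81=-2.0864; min R=1−1/(4·81/169)=0.4784>−1
Confirm numerically:
  x=-1.989: |R|=0.90713 <1
  x=-1.906: |R|=0.83518 <1
  x=-0.972: |R|=0.48083 <1
  x=-2.323: |R|=1.26341 >1
  x=-2.232: |R|=1.15574 >1
  x=-2.214: |R|=1.13538 >1
Interval (-2.0864, 0).

(-2.0864, 0).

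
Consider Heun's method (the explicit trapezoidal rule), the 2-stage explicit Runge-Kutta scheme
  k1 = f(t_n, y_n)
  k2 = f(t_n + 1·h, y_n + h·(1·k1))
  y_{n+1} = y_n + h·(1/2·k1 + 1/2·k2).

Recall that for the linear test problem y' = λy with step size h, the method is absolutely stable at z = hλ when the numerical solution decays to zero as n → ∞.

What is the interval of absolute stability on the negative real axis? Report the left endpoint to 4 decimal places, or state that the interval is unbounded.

(-2.0000, 0).

Set f=λy, z=hλ:
  order 2, 2-stage ⇒ R(z)=1+z+z^2/2
  (e.g. R(-0.4)=0.68000, |R|=0.68000)

Need |R(x)|<1, x<0.
x=-0.4: |R|=0.6800
|R(-2.02)|=1.0202 |R(-2.01)|=1.0100 |R(-1.79)|=0.8121
Bisect:
  x_lo=-2.5470 |R|=1.6966  x_hi=-0.3502 |R|=0.7112
  mid=-1.44859 |R|=0.60061 →hi
  mid=-1.99780 |R|=0.99780 →hi
  mid=-2.27241 |R|=1.30951 →lo
  mid=-2.13511 |R|=1.14423 →lo
  mid=-2.06645 |R|=1.06866 →lo
  mid=-2.03213 |R|=1.03264 →lo
  mid=-2.01496 |R|=1.01508 →lo
  mid=-2.00638 |R|=1.00640 →lo
  ...
  [-2.00008,-1.99995] ⇒ x*=-2.0000
Stable set (-2.0000, 0).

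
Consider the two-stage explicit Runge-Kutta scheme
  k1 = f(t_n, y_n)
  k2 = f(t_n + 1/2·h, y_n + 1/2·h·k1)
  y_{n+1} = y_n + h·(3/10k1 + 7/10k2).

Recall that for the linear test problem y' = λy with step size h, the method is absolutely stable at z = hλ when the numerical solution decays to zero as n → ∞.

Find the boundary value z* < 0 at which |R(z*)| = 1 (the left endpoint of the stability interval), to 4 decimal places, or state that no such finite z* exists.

With y'=λy (z=hλ):
  k1=λy_n ⇒ h·k1=z·y_n;  k2=λ(1+1/2z)y_n ⇒ h·k2=z(1+1/2z)y_n
  y_{n+1}/y_n = 1 + 3/10z + 7/10z(1+1/2z) = 1 + z + 7/20z²
  so R(z) = 1 + z + 7/20z².

Need |R(x)|<1, x<0.
x=-0.93: |R|=0.3727
R=1: x+7/20x²=0 ⇒ x=−20/7=-2.8571; min R=1−1/(4·7/20)=0.2857>−1
Confirm numerically:
  x=-2.472: |R|=0.66677 <1
  x=-1.738: |R|=0.31923 <1
  x=-1.670: |R|=0.30611 <1
  x=-3.271: |R|=1.47380 >1
  x=-3.107: |R|=1.27171 >1
  x=-2.986: |R|=1.13467 >1
Stable set (-2.8571, 0).

z* = -2.8571.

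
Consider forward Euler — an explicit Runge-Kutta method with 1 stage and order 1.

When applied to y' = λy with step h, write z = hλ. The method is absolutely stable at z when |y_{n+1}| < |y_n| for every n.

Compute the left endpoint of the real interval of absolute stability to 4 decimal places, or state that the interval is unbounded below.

left endpoint -2.0000.

Set f=λy, z=hλ:
  order 1, 1-stage ⇒ R(z)=1+z
  (e.g. R(-1.34)=-0.34000, |R|=0.34000)

Need |R(x)|<1, x<0.
x=-1.34: |R|=0.3400
|R(-2.31)|=1.3100 |R(-2.21)|=1.2100 |R(-1.39)|=0.3900
Bisect:
  x_lo=-2.5848 |R|=1.5848  x_hi=-0.3555 |R|=0.6445
  mid=-1.47018 |R|=0.47018 →hi
  mid=-2.02752 |R|=1.02752 →lo
  mid=-1.74885 |R|=0.74885 →hi
  mid=-1.88818 |R|=0.88818 →hi
  mid=-1.95785 |R|=0.95785 →hi
  mid=-1.99268 |R|=0.99268 →hi
  mid=-2.01010 |R|=1.01010 →lo
  mid=-2.00139 |R|=1.00139 →lo
  ...
  [-2.00003,-1.99989] ⇒ x*=-2.0000
So |R|<1 on (-2.0000, 0).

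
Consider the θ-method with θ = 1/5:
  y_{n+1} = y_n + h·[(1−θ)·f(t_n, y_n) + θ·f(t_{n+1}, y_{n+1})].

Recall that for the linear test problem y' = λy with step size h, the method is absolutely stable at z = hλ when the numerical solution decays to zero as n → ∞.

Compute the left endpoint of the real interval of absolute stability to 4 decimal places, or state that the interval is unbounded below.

z* = -3.3333.

Test eqn y'=λy, z=hλ:
  y_{n+1} = y_n + z·[4/5·y_n + 1/5·y_{n+1}] ⇒ (1 − 1/5z)y_{n+1} = (1 + 4/5z)y_n
  Hence R(z) = (1 + 4/5z)/(1 − 1/5z).

Need |R(x)|<1, x<0.
x=-1.14: |R|=0.0717
R=−1: 1+4/5x = −1+1/5x ⇒ -3/5x=2 ⇒ x=2/(-3/5)=-3.3333
Confirm numerically:
  x=-3.289: |R|=0.98395 <1
  x=-2.733: |R|=0.76710 <1
  x=-1.945: |R|=0.40029 <1
  x=-1.567: |R|=0.19309 <1
  x=-3.609: |R|=1.09606 >1
  x=-3.477: |R|=1.05084 >1
Interval (-3.3333, 0).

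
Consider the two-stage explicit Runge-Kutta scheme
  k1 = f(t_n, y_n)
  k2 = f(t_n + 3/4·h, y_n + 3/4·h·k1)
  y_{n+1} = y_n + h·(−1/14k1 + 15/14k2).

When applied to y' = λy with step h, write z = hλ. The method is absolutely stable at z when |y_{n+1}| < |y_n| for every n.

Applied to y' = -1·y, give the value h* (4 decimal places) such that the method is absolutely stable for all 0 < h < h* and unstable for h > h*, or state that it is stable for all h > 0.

(-1.2444,0); λ=-1 ⇒ h* = (56/45)/1 = 1.2444.

Test eqn y'=λy, z=hλ:
  k1=λy_n ⇒ h·k1=z·y_n;  k2=λ(1+3/4z)y_n ⇒ h·k2=z(1+3/4z)y_n
  y_{n+1}/y_n = 1 − 1/14z + 15/14z(1+3/4z) = 1 + z + 45/56z²
  R(z) = 1 + z + 45/56z².

Find x<0 with |R(x)|<1.
x=-0.4: |R|=0.7286
R=1: x+45/56x²=0 ⇒ x=−56/45=-1.2444; min R=1−1/(4·45/56)=0.6889>−1
Confirm numerically:
  x=-1.119: |R|=0.88720 <1
  x=-0.778: |R|=0.70839 <1
  x=-0.594: |R|=0.68953 <1
  x=-1.769: |R|=1.74567 >1
  x=-1.648: |R|=1.53442 >1
  x=-1.495: |R|=1.30100 >1
So |R|<1 on (-1.2444, 0).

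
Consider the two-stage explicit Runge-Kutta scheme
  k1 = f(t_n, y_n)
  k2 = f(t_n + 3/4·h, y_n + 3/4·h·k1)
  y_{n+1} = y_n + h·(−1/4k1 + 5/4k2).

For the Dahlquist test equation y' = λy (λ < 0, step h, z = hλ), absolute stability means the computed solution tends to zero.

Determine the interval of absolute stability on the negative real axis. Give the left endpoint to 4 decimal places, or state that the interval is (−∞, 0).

Test eqn y'=λy, z=hλ:
  k1=λy_n ⇒ h·k1=z·y_n;  k2=λ(1+3/4z)y_n ⇒ h·k2=z(1+3/4z)y_n
  y_{n+1}/y_n = 1 − 1/4z + 5/4z(1+3/4z) = 1 + z + 15/16z²
  so R(z) = 1 + z + 15/16z².

Solve |R(x)|<1 on ℝ⁻.
x=-1.73: |R|=2.0758
R=1: x+15/16x²=0 ⇒ x=−16/15=-1.0667; min R=1−1/(4·15/16)=0.7333>−1
Confirm numerically:
  x=-0.985: |R|=0.92459 <1
  x=-0.881: |R|=0.84665 <1
  x=-0.847: |R|=0.82557 <1
  x=-0.653: |R|=0.74676 <1
  x=-1.620: |R|=1.84038 >1
  x=-1.293: |R|=1.27436 >1
Interval (-1.0667, 0).

(-1.0667, 0).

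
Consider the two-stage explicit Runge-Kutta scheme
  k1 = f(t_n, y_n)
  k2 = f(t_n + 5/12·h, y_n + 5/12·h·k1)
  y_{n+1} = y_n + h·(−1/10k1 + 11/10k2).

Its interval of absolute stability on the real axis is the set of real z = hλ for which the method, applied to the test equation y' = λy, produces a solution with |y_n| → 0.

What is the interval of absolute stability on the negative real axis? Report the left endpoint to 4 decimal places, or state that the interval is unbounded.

Set f=λy, z=hλ:
  k1=λy_n ⇒ h·k1=z·y_n;  k2=λ(1+5/12z)y_n ⇒ h·k2=z(1+5/12z)y_n
  y_{n+1}/y_n = 1 − 1/10z + 11/10z(1+5/12z) = 1 + z + 11/24z²
  Hence R(z) = 1 + z + 11/24z².

Find x<0 with |R(x)|<1.
x=-1.57: |R|=0.5597
R=1: x+11/24x²=0 ⇒ x=−24/11=-2.1818; min R=1−1/(4·11/24)=0.4545>−1
Confirm numerically:
  x=-1.532: |R|=0.54372 <1
  x=-1.326: |R|=0.47988 <1
  x=-0.987: |R|=0.45949 <1
  x=-2.769: |R|=1.74521 >1
  x=-2.706: |R|=1.65012 >1
  x=-2.620: |R|=1.52618 >1
Stable set (-2.1818, 0).

(-2.1818, 0).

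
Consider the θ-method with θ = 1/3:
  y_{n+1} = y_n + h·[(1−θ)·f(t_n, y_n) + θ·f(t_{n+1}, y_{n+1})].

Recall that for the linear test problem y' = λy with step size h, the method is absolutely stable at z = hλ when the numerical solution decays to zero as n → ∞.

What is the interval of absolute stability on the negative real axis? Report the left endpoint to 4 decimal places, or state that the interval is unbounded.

(-6.0000, 0).

Test eqn y'=λy, z=hλ:
  y_{n+1} = y_n + z·[2/3·y_n + 1/3·y_{n+1}] ⇒ (1 − 1/3z)y_{n+1} = (1 + 2/3z)y_n
  so R(z) = (1 + 2/3z)/(1 − 1/3z).

Boundary: |R(x)|=1, x<0.
x=-1.64: |R|=0.0603
R=−1: 1+2/3x = −1+1/3x ⇒ -1/3x=2 ⇒ x=2/(-1/3)=-6.0000
Confirm numerically:
  x=-5.010: |R|=0.87640 <1
  x=-4.316: |R|=0.76982 <1
  x=-4.112: |R|=0.73453 <1
  x=-6.093: |R|=1.01023 >1
  x=-6.042: |R|=1.00464 >1
Interval (-6.0000, 0).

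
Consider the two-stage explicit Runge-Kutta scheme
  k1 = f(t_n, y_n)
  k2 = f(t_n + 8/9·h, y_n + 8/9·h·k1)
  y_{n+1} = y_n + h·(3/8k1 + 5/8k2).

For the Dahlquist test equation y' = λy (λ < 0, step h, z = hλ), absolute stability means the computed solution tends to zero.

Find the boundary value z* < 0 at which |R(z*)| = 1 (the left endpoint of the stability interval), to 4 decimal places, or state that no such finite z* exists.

left endpoint -1.8000.

Test eqn y'=λy, z=hλ:
  k1=λy_n ⇒ h·k1=z·y_n;  k2=λ(1+8/9z)y_n ⇒ h·k2=z(1+8/9z)y_n
  y_{n+1}/y_n = 1 + 3/8z + 5/8z(1+8/9z) = 1 + z + 5/9z²
  ⇒ R(z) = 1 + z + 5/9z².

Find x<0 with |R(x)|<1.
x=-1.51: |R|=0.7567
R=1: x+5/9x²=0 ⇒ x=−9/5=-1.8000; min R=1−1/(4·5/9)=0.5500>−1
Confirm numerically:
  x=-1.744: |R|=0.94574 <1
  x=-1.068: |R|=0.56568 <1
  x=-0.848: |R|=0.55150 <1
  x=-2.118: |R|=1.37418 >1
  x=-2.070: |R|=1.31050 >1
  x=-1.998: |R|=1.21978 >1
Stable set (-1.8000, 0).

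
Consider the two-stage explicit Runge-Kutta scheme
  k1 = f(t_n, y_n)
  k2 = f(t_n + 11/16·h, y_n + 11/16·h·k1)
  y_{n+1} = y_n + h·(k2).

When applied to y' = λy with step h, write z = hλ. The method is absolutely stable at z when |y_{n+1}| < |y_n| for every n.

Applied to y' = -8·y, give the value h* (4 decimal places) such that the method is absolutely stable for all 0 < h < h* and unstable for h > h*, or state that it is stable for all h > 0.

(-1.4545,0); λ=-8 ⇒ h* = (16/11)/8 = 0.1818.

Set f=λy, z=hλ:
  k1=λy_n ⇒ h·k1=z·y_n;  k2=λ(1+11/16z)y_n ⇒ h·k2=z(1+11/16z)y_n
  y_{n+1}/y_n = 1 + z(1+11/16z) = 1 + z + 11/16z²
  R(z) = 1 + z + 11/16z².

Solve |R(x)|<1 on ℝ⁻.
x=-1.02: |R|=0.6953
R=1: x+11/16x²=0 ⇒ x=−16/11=-1.4545; min R=1−1/(4·11/16)=0.6364>−1
Confirm numerically:
  x=-1.403: |R|=0.95028 <1
  x=-1.251: |R|=0.82494 <1
  x=-0.942: |R|=0.66806 <1
  x=-0.639: |R|=0.64172 <1
  x=-1.885: |R|=1.55784 >1
  x=-1.545: |R|=1.09608 >1
Interval (-1.4545, 0).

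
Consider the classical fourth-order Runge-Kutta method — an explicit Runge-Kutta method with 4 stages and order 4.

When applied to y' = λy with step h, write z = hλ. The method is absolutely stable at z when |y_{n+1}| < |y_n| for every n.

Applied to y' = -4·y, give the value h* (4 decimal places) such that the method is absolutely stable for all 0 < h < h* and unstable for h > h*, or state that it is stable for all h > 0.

On y'=λy, z=hλ:
  order 4, 4-stage ⇒ R(z)=1+z+z^2/2+z^3/6+z^4/24
  (e.g. R(-0.99)=0.37836, |R|=0.37836)

Find x<0 with |R(x)|<1.
x=-0.99: |R|=0.3784
|R(-2.84)|=1.0857 |R(-2.42)|=0.5752 |R(-0.95)|=0.3923
Bisect:
  x_lo=-3.2509 |R|=1.9609  x_hi=-0.1202 |R|=0.8867
  mid=-1.68557 |R|=0.27318 →hi
  mid=-2.46822 |R|=0.61814 →hi
  mid=-2.85955 |R|=1.11786 →lo
  mid=-2.66389 |R|=0.83187 →hi
  mid=-2.76172 |R|=0.96504 →hi
  mid=-2.81064 |R|=1.03889 →lo
  mid=-2.78618 |R|=1.00134 →lo
  mid=-2.77395 |R|=0.98303 →hi
  mid=-2.78006 |R|=0.99215 →hi
  mid=-2.78312 |R|=0.99673 →hi
  ...
  [-2.78542,-2.78522] ⇒ x*=-2.7853
Stable set (-2.7853, 0).

(-2.7853,0); λ=-4 ⇒ h* = 0.6963.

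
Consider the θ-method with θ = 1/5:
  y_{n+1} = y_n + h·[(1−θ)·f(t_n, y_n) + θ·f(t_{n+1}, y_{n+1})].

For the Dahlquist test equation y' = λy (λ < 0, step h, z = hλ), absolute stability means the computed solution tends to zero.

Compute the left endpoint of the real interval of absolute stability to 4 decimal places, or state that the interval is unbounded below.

z* = -3.3333.

Set f=λy, z=hλ:
  y_{n+1} = y_n + z·[4/5·y_n + 1/5·y_{n+1}] ⇒ (1 − 1/5z)y_{n+1} = (1 + 4/5z)y_n
  ⇒ R(z) = (1 + 4/5z)/(1 − 1/5z).

Boundary: |R(x)|=1, x<0.
x=-1.52: |R|=0.1656
R=−1: 1+4/5x = −1+1/5x ⇒ -3/5x=2 ⇒ x=2/(-3/5)=-3.3333
Confirm numerically:
  x=-2.850: |R|=0.81529 <1
  x=-2.709: |R|=0.75704 <1
  x=-1.889: |R|=0.37103 <1
  x=-1.445: |R|=0.12102 <1
  x=-3.786: |R|=1.15456 >1
  x=-3.647: |R|=1.10882 >1
  x=-3.357: |R|=1.00850 >1
Stable set (-3.3333, 0).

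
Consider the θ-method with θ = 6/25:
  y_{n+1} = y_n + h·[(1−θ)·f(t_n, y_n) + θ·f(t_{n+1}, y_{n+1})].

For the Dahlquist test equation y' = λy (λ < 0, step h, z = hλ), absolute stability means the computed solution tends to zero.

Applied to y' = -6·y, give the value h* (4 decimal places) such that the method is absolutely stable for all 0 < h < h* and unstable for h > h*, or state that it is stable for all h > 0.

Set f=λy, z=hλ:
  y_{n+1} = y_n + z·[19/25·y_n + 6/25·y_{n+1}] ⇒ (1 − 6/25z)y_{n+1} = (1 + 19/25z)y_n
  R(z) = (1 + 19/25z)/(1 − 6/25z).

Need |R(x)|<1, x<0.
x=-0.41: |R|=0.6267
R=−1: 1+19/25x = −1+6/25x ⇒ -13/25x=2 ⇒ x=2/(-13/25)=-3.8462
Confirm numerically:
  x=-3.321: |R|=0.84804 <1
  x=-2.454: |R|=0.54441 <1
  x=-1.806: |R|=0.25991 <1
  x=-4.195: |R|=1.09039 >1
  x=-3.945: |R|=1.02640 >1
Stable set (-3.8462, 0).

(-3.8462,0); λ=-6 ⇒ h* = (50/13)/6 = 0.6410.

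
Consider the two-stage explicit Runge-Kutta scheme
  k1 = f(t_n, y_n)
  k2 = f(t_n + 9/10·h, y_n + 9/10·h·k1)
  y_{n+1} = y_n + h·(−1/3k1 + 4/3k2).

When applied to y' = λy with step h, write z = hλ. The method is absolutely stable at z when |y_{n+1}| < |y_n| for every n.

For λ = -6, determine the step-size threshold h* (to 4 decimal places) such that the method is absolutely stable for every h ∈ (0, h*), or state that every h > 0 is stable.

Test eqn y'=λy, z=hλ:
  k1=λy_n ⇒ h·k1=z·y_n;  k2=λ(1+9/10z)y_n ⇒ h·k2=z(1+9/10z)y_n
  y_{n+1}/y_n = 1 − 1/3z + 4/3z(1+9/10z) = 1 + z + 6/5z²
  so R(z) = 1 + z + 6/5z².

Solve |R(x)|<1 on ℝ⁻.
x=-1.56: |R|=2.3603
R=1: x+6/5x²=0 ⇒ x=−5/6=-0.8333; min R=1−1/(4·6/5)=0.7917>−1
Confirm numerically:
  x=-0.531: |R|=0.80735 <1
  x=-0.519: |R|=0.80423 <1
  x=-0.483: |R|=0.79695 <1
  x=-1.350: |R|=1.83700 >1
  x=-1.017: |R|=1.22415 >1
Interval (-0.8333, 0).

(-0.8333,0); λ=-6 ⇒ h* = (5/6)/6 = 0.1389.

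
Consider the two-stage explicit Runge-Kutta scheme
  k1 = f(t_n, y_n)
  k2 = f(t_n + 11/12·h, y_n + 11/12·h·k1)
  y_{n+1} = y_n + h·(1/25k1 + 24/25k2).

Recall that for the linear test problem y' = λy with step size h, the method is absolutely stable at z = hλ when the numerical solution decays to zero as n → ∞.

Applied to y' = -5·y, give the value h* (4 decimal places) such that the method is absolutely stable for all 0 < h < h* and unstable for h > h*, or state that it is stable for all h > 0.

With y'=λy (z=hλ):
  k1=λy_n ⇒ h·k1=z·y_n;  k2=λ(1+11/12z)y_n ⇒ h·k2=z(1+11/12z)y_n
  y_{n+1}/y_n = 1 + 1/25z + 24/25z(1+11/12z) = 1 + z + 22/25z²
  Hence R(z) = 1 + z + 22/25z².

Need |R(x)|<1, x<0.
x=-0.63: |R|=0.7193
R=1: x+22/25x²=0 ⇒ x=−25/22=-1.1364; min R=1−1/(4·22/25)=0.7159>−1
Confirm numerically:
  x=-1.062: |R|=0.93050 <1
  x=-0.789: |R|=0.75882 <1
  x=-0.748: |R|=0.74436 <1
  x=-0.637: |R|=0.72008 <1
  x=-1.567: |R|=1.59383 >1
  x=-1.276: |R|=1.15679 >1
  x=-1.173: |R|=1.03782 >1
So |R|<1 on (-1.1364, 0).

(-1.1364,0); λ=-5 ⇒ h* = (25/22)/5 = 0.2273.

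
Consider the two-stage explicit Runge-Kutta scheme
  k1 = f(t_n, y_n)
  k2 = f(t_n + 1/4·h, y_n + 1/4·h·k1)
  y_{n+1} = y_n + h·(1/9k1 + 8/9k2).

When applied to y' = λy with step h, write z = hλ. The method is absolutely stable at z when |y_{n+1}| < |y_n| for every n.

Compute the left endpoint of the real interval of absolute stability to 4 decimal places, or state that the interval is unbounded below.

z* = -4.5000.

Test eqn y'=λy, z=hλ:
  k1=λy_n ⇒ h·k1=z·y_n;  k2=λ(1+1/4z)y_n ⇒ h·k2=z(1+1/4z)y_n
  y_{n+1}/y_n = 1 + 1/9z + 8/9z(1+1/4z) = 1 + z + 2/9z²
  so R(z) = 1 + z + 2/9z².

Boundary: |R(x)|=1, x<0.
x=-1.06: |R|=0.1897
R=1: x+2/9x²=0 ⇒ x=−9/2=-4.5000; min R=1−1/(4·2/9)=-0.1250>−1
Confirm numerically:
  x=-3.064: |R|=0.02224 <1
  x=-2.600: |R|=0.09778 <1
  x=-1.824: |R|=0.08467 <1
  x=-4.880: |R|=1.41209 >1
  x=-4.743: |R|=1.25612 >1
  x=-4.632: |R|=1.13587 >1
Interval (-4.5000, 0).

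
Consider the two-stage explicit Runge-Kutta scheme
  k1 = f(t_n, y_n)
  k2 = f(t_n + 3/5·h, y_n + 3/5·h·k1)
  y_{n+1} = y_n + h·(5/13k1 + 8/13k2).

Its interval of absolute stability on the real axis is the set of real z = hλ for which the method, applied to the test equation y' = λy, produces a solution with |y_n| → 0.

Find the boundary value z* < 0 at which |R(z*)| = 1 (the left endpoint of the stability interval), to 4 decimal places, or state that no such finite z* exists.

z* = -2.7083.

On y'=λy, z=hλ:
  k1=λy_n ⇒ h·k1=z·y_n;  k2=λ(1+3/5z)y_n ⇒ h·k2=z(1+3/5z)y_n
  y_{n+1}/y_n = 1 + 5/13z + 8/13z(1+3/5z) = 1 + z + 24/65z²
  ⇒ R(z) = 1 + z + 24/65z².

Need |R(x)|<1, x<0.
x=-1.55: |R|=0.3371
R=1: x+24/65x²=0 ⇒ x=−65/24=-2.7083; min R=1−1/(4·24/65)=0.3229>−1
Confirm numerically:
  x=-2.563: |R|=0.86247 <1
  x=-2.127: |R|=0.54345 <1
  x=-2.058: |R|=0.50583 <1
  x=-1.128: |R|=0.34180 <1
  x=-3.167: |R|=1.53634 >1
  x=-2.847: |R|=1.14577 >1
Interval (-2.7083, 0).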